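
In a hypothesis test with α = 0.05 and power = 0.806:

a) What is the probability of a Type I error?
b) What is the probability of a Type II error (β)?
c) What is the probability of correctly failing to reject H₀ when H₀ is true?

Answer: a) 0.05, b) 0.194, c) 0.95

Derivation:
a) Type I error probability = α = 0.05
b) Power = P(reject H₀ | H₁ true) = 1 - β = 0.806, so Type II error probability = β = 1 - Power = 0.194
c) P(fail to reject H₀ | H₀ true) = 1 - α = 0.95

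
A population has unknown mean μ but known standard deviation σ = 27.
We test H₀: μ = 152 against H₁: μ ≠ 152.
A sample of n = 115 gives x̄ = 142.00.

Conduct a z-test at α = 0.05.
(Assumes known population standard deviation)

Standard error: SE = σ/√n = 27/√115 = 2.5178
z-statistic: z = (x̄ - μ₀)/SE = (142.00 - 152)/2.5178 = -3.9717
Critical value: ±1.960
p-value = 0.0001
Decision: reject H₀

Answer: z = -3.9717, reject H₀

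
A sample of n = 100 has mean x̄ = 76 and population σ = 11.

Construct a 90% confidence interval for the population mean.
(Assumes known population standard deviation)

Confidence level: 90%, α = 0.1
z_0.05 = 1.645
SE = σ/√n = 11/√100 = 1.1000
Margin of error = 1.645 × 1.1000 = 1.8095
CI: x̄ ± margin = 76 ± 1.8095
CI: (74.1905, 77.8095)

Answer: (74.1905, 77.8095)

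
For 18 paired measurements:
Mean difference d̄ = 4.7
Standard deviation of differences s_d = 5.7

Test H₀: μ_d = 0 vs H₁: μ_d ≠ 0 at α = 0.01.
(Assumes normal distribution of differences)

df = n - 1 = 17
SE = s_d/√n = 5.7/√18 = 1.3435
t = d̄/SE = 4.7/1.3435 = 3.4983
Critical value: t_{0.005,17} = ±2.898
p-value ≈ 0.0028
Decision: reject H₀

Answer: t = 3.4983, reject H₀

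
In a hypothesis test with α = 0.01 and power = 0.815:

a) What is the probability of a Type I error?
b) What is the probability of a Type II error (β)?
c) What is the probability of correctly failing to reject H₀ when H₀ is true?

Answer: a) 0.01, b) 0.185, c) 0.99

Derivation:
a) Type I error probability = α = 0.01
b) Power = P(reject H₀ | H₁ true) = 1 - β = 0.815, so Type II error probability = β = 1 - Power = 0.185
c) P(fail to reject H₀ | H₀ true) = 1 - α = 0.99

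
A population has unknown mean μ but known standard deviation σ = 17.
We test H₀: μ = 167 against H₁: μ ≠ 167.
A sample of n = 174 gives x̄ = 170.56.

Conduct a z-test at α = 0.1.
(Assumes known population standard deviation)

Answer: z = 2.7623, reject H₀

Derivation:
Standard error: SE = σ/√n = 17/√174 = 1.2888
z-statistic: z = (x̄ - μ₀)/SE = (170.56 - 167)/1.2888 = 2.7623
Critical value: ±1.645
p-value = 0.0057
Decision: reject H₀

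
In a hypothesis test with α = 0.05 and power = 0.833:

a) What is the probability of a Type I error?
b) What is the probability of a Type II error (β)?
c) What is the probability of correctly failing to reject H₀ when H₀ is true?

Answer: a) 0.05, b) 0.167, c) 0.95

Derivation:
a) Type I error probability = α = 0.05
b) Power = P(reject H₀ | H₁ true) = 1 - β = 0.833, so Type II error probability = β = 1 - Power = 0.167
c) P(fail to reject H₀ | H₀ true) = 1 - α = 0.95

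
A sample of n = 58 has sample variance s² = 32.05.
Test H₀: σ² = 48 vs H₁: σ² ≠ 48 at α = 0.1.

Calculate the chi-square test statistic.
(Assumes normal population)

df = n - 1 = 57
χ² = (n-1)s²/σ₀² = 57×32.05/48 = 38.0594
Critical values: χ²_{0.95,57} = 40.646, χ²_{0.05,57} = 75.624
Rejection region: χ² < 40.646 or χ² > 75.624
Decision: reject H₀

Answer: χ² = 38.0594, reject H₀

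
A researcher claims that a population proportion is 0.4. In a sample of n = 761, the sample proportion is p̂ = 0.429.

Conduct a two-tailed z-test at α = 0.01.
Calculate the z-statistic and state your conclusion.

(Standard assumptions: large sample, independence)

H₀: p = 0.4, H₁: p ≠ 0.4
Standard error: SE = √(p₀(1-p₀)/n) = √(0.4×0.6/761) = 0.017759
z-statistic: z = (p̂ - p₀)/SE = (0.429 - 0.4)/0.017759 = 1.6330
Critical value: z_0.005 = ±2.576
p-value = 0.1025
Decision: fail to reject H₀ at α = 0.01

Answer: z = 1.6330, fail to reject H₀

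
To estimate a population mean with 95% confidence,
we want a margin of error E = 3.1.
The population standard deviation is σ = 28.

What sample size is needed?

Answer: n = 314

Derivation:
z_0.025 = 1.960
n = (z×σ/E)² = (1.960×28/3.1)²
n = 313.4042
Round up: n = 314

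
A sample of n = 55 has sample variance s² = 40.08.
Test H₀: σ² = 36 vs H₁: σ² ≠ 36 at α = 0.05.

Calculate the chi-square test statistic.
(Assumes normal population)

df = n - 1 = 54
χ² = (n-1)s²/σ₀² = 54×40.08/36 = 60.1200
Critical values: χ²_{0.975,54} = 35.586, χ²_{0.025,54} = 76.192
Rejection region: χ² < 35.586 or χ² > 76.192
Decision: fail to reject H₀

Answer: χ² = 60.1200, fail to reject H₀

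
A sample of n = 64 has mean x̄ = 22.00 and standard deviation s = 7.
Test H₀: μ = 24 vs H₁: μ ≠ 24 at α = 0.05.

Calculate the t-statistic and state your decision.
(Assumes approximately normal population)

Answer: t = -2.2857, reject H₀

Derivation:
df = n - 1 = 63
SE = s/√n = 7/√64 = 0.8750
t = (x̄ - μ₀)/SE = (22.00 - 24)/0.8750 = -2.2857
Critical value: t_{0.025,63} = ±1.998
p-value ≈ 0.0256
Decision: reject H₀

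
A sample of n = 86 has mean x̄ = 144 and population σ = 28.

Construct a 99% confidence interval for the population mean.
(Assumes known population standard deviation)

Answer: (136.2223, 151.7777)

Derivation:
Confidence level: 99%, α = 0.01
z_0.005 = 2.576
SE = σ/√n = 28/√86 = 3.0193
Margin of error = 2.576 × 3.0193 = 7.7777
CI: x̄ ± margin = 144 ± 7.7777
CI: (136.2223, 151.7777)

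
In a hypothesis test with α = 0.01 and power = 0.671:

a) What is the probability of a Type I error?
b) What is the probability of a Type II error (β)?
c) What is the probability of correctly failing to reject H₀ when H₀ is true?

a) Type I error probability = α = 0.01
b) Power = P(reject H₀ | H₁ true) = 1 - β = 0.671, so Type II error probability = β = 1 - Power = 0.329
c) P(fail to reject H₀ | H₀ true) = 1 - α = 0.99

Answer: a) 0.01, b) 0.329, c) 0.99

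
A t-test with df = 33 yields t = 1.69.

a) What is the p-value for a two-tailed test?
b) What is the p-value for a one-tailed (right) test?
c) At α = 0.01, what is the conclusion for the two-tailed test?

Using t-distribution with df = 33:
a) Two-tailed: p = 2×P(T > 1.69) = 0.1005
b) One-tailed: p = P(T > 1.69) = 0.0502
c) 0.1005 ≥ 0.01, fail to reject H₀

Answer: a) 0.1005, b) 0.0502, c) fail to reject H₀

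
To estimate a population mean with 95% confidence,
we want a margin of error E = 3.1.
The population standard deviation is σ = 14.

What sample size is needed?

z_0.025 = 1.960
n = (z×σ/E)² = (1.960×14/3.1)²
n = 78.3511
Round up: n = 79

Answer: n = 79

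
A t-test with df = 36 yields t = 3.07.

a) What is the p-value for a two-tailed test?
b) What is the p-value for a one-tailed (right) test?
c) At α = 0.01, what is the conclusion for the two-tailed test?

Answer: a) 0.0041, b) 0.0020, c) reject H₀

Derivation:
Using t-distribution with df = 36:
a) Two-tailed: p = 2×P(T > 3.07) = 0.0041
b) One-tailed: p = P(T > 3.07) = 0.0020
c) 0.0041 < 0.01, reject H₀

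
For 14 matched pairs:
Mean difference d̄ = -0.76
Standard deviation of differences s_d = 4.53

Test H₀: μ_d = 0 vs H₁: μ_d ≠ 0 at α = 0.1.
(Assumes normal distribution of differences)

df = n - 1 = 13
SE = s_d/√n = 4.53/√14 = 1.2107
t = d̄/SE = -0.76/1.2107 = -0.6277
Critical value: t_{0.05,13} = ±1.771
p-value ≈ 0.5411
Decision: fail to reject H₀

Answer: t = -0.6277, fail to reject H₀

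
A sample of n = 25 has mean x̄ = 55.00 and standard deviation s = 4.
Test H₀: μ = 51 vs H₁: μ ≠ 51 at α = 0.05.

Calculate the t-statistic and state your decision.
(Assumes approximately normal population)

df = n - 1 = 24
SE = s/√n = 4/√25 = 0.8000
t = (x̄ - μ₀)/SE = (55.00 - 51)/0.8000 = 5.0000
Critical value: t_{0.025,24} = ±2.064
p-value < 0.0001
Decision: reject H₀

Answer: t = 5.0000, reject H₀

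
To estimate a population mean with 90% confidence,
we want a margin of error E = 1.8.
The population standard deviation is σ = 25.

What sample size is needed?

z_0.05 = 1.645
n = (z×σ/E)² = (1.645×25/1.8)²
n = 521.9956
Round up: n = 522

Answer: n = 522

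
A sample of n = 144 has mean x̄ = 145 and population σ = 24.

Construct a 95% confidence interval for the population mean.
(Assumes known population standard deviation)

Confidence level: 95%, α = 0.05
z_0.025 = 1.960
SE = σ/√n = 24/√144 = 2.0000
Margin of error = 1.960 × 2.0000 = 3.9200
CI: x̄ ± margin = 145 ± 3.9200
CI: (141.0800, 148.9200)

Answer: (141.0800, 148.9200)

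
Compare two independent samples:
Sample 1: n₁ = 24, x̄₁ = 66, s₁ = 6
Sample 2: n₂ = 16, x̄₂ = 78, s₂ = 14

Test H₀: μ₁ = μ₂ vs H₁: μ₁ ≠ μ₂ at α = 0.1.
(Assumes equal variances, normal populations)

Pooled variance: s²_p = [23×6² + 15×14²]/(38) = 99.1579
s_p = 9.9578
SE = s_p×√(1/n₁ + 1/n₂) = 9.9578×√(1/24 + 1/16) = 3.2139
t = (x̄₁ - x̄₂)/SE = (66 - 78)/3.2139 = -3.7338
df = 38, t-critical = ±1.686
Decision: reject H₀

Answer: t = -3.7338, reject H₀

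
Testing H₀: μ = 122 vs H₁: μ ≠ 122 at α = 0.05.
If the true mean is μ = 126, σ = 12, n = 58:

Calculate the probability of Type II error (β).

Answer: β ≈ 0.2815

Derivation:
SE = σ/√n = 12/√58 = 1.5757
Critical values: μ₀ ± z_0.025×SE = 122 ± 1.960×1.5757
Acceptance region: (118.9116, 125.0884)
Under H₁ (μ = 126): z_high = (125.0884 - 126)/1.5757 = -0.5785, z_low = (118.9116 - 126)/1.5757 = -4.4986
β = P(not reject | H₁) = Φ(-0.5785) - Φ(-4.4986) ≈ 0.2815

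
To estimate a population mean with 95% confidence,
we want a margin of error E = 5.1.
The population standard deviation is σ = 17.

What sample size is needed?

Answer: n = 43

Derivation:
z_0.025 = 1.960
n = (z×σ/E)² = (1.960×17/5.1)²
n = 42.6844
Round up: n = 43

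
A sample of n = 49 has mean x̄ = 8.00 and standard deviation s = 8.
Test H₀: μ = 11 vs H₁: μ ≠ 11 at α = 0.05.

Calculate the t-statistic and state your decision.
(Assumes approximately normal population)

Answer: t = -2.6249, reject H₀

Derivation:
df = n - 1 = 48
SE = s/√n = 8/√49 = 1.1429
t = (x̄ - μ₀)/SE = (8.00 - 11)/1.1429 = -2.6249
Critical value: t_{0.025,48} = ±2.011
p-value ≈ 0.0116
Decision: reject H₀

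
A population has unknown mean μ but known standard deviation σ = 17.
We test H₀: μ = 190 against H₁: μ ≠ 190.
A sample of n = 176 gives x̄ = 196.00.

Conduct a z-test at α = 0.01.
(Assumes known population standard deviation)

Answer: z = 4.6824, reject H₀

Derivation:
Standard error: SE = σ/√n = 17/√176 = 1.2814
z-statistic: z = (x̄ - μ₀)/SE = (196.00 - 190)/1.2814 = 4.6824
Critical value: ±2.576
p-value < 0.0001
Decision: reject H₀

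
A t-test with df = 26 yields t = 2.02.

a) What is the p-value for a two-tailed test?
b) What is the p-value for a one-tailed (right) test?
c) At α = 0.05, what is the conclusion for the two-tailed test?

Using t-distribution with df = 26:
a) Two-tailed: p = 2×P(T > 2.02) = 0.0538
b) One-tailed: p = P(T > 2.02) = 0.0269
c) 0.0538 ≥ 0.05, fail to reject H₀

Answer: a) 0.0538, b) 0.0269, c) fail to reject H₀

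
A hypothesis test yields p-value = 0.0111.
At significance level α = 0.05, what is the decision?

Answer: reject H₀

Derivation:
Compare p-value to α:
0.0111 < 0.05
Decision: reject H₀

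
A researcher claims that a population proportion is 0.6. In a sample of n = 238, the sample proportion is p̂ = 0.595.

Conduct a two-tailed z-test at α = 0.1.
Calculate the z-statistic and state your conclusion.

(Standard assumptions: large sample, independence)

Answer: z = -0.1575, fail to reject H₀

Derivation:
H₀: p = 0.6, H₁: p ≠ 0.6
Standard error: SE = √(p₀(1-p₀)/n) = √(0.6×0.4/238) = 0.031755
z-statistic: z = (p̂ - p₀)/SE = (0.595 - 0.6)/0.031755 = -0.1575
Critical value: z_0.05 = ±1.645
p-value = 0.8749
Decision: fail to reject H₀ at α = 0.1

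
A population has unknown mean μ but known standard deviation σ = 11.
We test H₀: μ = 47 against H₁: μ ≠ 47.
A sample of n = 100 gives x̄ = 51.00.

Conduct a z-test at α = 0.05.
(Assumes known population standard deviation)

Standard error: SE = σ/√n = 11/√100 = 1.1000
z-statistic: z = (x̄ - μ₀)/SE = (51.00 - 47)/1.1000 = 3.6364
Critical value: ±1.960
p-value = 0.0003
Decision: reject H₀

Answer: z = 3.6364, reject H₀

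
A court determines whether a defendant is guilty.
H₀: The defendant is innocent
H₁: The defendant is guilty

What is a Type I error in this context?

Answer: Convicting an innocent person

Derivation:
A Type I error (probability α) occurs when we reject a true H₀.
A Type II error (probability β) occurs when we fail to reject a false H₀.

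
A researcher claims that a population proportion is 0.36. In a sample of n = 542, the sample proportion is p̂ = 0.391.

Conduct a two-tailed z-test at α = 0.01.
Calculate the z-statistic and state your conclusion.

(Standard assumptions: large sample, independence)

H₀: p = 0.36, H₁: p ≠ 0.36
Standard error: SE = √(p₀(1-p₀)/n) = √(0.36×0.64/542) = 0.020618
z-statistic: z = (p̂ - p₀)/SE = (0.391 - 0.36)/0.020618 = 1.5035
Critical value: z_0.005 = ±2.576
p-value = 0.1327
Decision: fail to reject H₀ at α = 0.01

Answer: z = 1.5035, fail to reject H₀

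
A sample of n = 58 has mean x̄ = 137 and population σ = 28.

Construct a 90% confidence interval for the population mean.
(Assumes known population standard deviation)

Confidence level: 90%, α = 0.1
z_0.05 = 1.645
SE = σ/√n = 28/√58 = 3.6766
Margin of error = 1.645 × 3.6766 = 6.0480
CI: x̄ ± margin = 137 ± 6.0480
CI: (130.9520, 143.0480)

Answer: (130.9520, 143.0480)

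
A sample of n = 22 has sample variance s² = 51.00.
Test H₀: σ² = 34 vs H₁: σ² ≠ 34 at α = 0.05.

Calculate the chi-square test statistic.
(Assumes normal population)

Answer: χ² = 31.5000, fail to reject H₀

Derivation:
df = n - 1 = 21
χ² = (n-1)s²/σ₀² = 21×51.00/34 = 31.5000
Critical values: χ²_{0.975,21} = 10.283, χ²_{0.025,21} = 35.479
Rejection region: χ² < 10.283 or χ² > 35.479
Decision: fail to reject H₀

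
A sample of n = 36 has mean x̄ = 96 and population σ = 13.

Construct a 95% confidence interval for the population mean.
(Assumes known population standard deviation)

Confidence level: 95%, α = 0.05
z_0.025 = 1.960
SE = σ/√n = 13/√36 = 2.1667
Margin of error = 1.960 × 2.1667 = 4.2467
CI: x̄ ± margin = 96 ± 4.2467
CI: (91.7533, 100.2467)

Answer: (91.7533, 100.2467)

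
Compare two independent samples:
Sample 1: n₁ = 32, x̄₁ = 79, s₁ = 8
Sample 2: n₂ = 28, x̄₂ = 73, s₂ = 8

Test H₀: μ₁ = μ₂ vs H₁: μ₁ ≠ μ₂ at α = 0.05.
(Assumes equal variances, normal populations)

Pooled variance: s²_p = [31×8² + 27×8²]/(58) = 64.0000
s_p = 8.0000
SE = s_p×√(1/n₁ + 1/n₂) = 8.0000×√(1/32 + 1/28) = 2.0702
t = (x̄₁ - x̄₂)/SE = (79 - 73)/2.0702 = 2.8983
df = 58, t-critical = ±2.002
Decision: reject H₀

Answer: t = 2.8983, reject H₀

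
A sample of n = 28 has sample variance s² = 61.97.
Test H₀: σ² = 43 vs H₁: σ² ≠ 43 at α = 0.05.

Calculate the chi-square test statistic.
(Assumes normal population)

Answer: χ² = 38.9114, fail to reject H₀

Derivation:
df = n - 1 = 27
χ² = (n-1)s²/σ₀² = 27×61.97/43 = 38.9114
Critical values: χ²_{0.975,27} = 14.573, χ²_{0.025,27} = 43.195
Rejection region: χ² < 14.573 or χ² > 43.195
Decision: fail to reject H₀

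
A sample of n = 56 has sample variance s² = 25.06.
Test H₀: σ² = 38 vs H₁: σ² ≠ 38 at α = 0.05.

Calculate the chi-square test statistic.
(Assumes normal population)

df = n - 1 = 55
χ² = (n-1)s²/σ₀² = 55×25.06/38 = 36.2711
Critical values: χ²_{0.975,55} = 36.398, χ²_{0.025,55} = 77.380
Rejection region: χ² < 36.398 or χ² > 77.380
Decision: reject H₀

Answer: χ² = 36.2711, reject H₀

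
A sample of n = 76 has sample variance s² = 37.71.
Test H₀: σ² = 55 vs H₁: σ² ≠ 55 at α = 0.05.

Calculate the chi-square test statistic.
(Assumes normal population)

Answer: χ² = 51.4227, reject H₀

Derivation:
df = n - 1 = 75
χ² = (n-1)s²/σ₀² = 75×37.71/55 = 51.4227
Critical values: χ²_{0.975,75} = 52.942, χ²_{0.025,75} = 100.839
Rejection region: χ² < 52.942 or χ² > 100.839
Decision: reject H₀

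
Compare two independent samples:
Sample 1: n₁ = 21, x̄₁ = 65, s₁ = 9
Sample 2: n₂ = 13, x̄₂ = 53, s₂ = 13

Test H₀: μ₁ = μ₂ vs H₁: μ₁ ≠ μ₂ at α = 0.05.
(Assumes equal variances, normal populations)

Pooled variance: s²_p = [20×9² + 12×13²]/(32) = 114.0000
s_p = 10.6771
SE = s_p×√(1/n₁ + 1/n₂) = 10.6771×√(1/21 + 1/13) = 3.7680
t = (x̄₁ - x̄₂)/SE = (65 - 53)/3.7680 = 3.1847
df = 32, t-critical = ±2.037
Decision: reject H₀

Answer: t = 3.1847, reject H₀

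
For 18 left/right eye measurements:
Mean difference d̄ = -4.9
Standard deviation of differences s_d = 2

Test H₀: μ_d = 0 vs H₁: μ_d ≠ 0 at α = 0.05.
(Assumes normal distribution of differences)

df = n - 1 = 17
SE = s_d/√n = 2/√18 = 0.4714
t = d̄/SE = -4.9/0.4714 = -10.3946
Critical value: t_{0.025,17} = ±2.110
p-value < 0.0001
Decision: reject H₀

Answer: t = -10.3946, reject H₀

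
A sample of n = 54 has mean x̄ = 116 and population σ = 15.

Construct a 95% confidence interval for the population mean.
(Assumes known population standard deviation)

Confidence level: 95%, α = 0.05
z_0.025 = 1.960
SE = σ/√n = 15/√54 = 2.0412
Margin of error = 1.960 × 2.0412 = 4.0008
CI: x̄ ± margin = 116 ± 4.0008
CI: (111.9992, 120.0008)

Answer: (111.9992, 120.0008)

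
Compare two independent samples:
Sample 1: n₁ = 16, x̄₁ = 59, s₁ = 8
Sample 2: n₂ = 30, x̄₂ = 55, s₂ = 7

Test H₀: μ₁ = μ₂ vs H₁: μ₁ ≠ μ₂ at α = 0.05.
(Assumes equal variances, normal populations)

Answer: t = 1.7565, fail to reject H₀

Derivation:
Pooled variance: s²_p = [15×8² + 29×7²]/(44) = 54.1136
s_p = 7.3562
SE = s_p×√(1/n₁ + 1/n₂) = 7.3562×√(1/16 + 1/30) = 2.2773
t = (x̄₁ - x̄₂)/SE = (59 - 55)/2.2773 = 1.7565
df = 44, t-critical = ±2.015
Decision: fail to reject H₀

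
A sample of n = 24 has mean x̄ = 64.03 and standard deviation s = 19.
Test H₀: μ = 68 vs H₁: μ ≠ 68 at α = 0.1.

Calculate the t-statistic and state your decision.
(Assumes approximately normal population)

df = n - 1 = 23
SE = s/√n = 19/√24 = 3.8784
t = (x̄ - μ₀)/SE = (64.03 - 68)/3.8784 = -1.0236
Critical value: t_{0.05,23} = ±1.714
p-value ≈ 0.3167
Decision: fail to reject H₀

Answer: t = -1.0236, fail to reject H₀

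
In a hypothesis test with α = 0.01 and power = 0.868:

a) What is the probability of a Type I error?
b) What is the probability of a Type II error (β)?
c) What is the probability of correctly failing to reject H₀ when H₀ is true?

a) Type I error probability = α = 0.01
b) Power = P(reject H₀ | H₁ true) = 1 - β = 0.868, so Type II error probability = β = 1 - Power = 0.132
c) P(fail to reject H₀ | H₀ true) = 1 - α = 0.99

Answer: a) 0.01, b) 0.132, c) 0.99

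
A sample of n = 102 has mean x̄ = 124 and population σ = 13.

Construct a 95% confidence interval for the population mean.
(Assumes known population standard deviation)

Answer: (121.4771, 126.5229)

Derivation:
Confidence level: 95%, α = 0.05
z_0.025 = 1.960
SE = σ/√n = 13/√102 = 1.2872
Margin of error = 1.960 × 1.2872 = 2.5229
CI: x̄ ± margin = 124 ± 2.5229
CI: (121.4771, 126.5229)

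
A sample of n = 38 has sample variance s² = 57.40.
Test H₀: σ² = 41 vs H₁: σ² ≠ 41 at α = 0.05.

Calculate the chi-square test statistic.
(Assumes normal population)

Answer: χ² = 51.8000, fail to reject H₀

Derivation:
df = n - 1 = 37
χ² = (n-1)s²/σ₀² = 37×57.40/41 = 51.8000
Critical values: χ²_{0.975,37} = 22.106, χ²_{0.025,37} = 55.668
Rejection region: χ² < 22.106 or χ² > 55.668
Decision: fail to reject H₀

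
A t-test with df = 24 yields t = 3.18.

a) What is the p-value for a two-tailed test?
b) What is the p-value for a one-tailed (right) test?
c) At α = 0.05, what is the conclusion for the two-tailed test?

Answer: a) 0.0040, b) 0.0020, c) reject H₀

Derivation:
Using t-distribution with df = 24:
a) Two-tailed: p = 2×P(T > 3.18) = 0.0040
b) One-tailed: p = P(T > 3.18) = 0.0020
c) 0.0040 < 0.05, reject H₀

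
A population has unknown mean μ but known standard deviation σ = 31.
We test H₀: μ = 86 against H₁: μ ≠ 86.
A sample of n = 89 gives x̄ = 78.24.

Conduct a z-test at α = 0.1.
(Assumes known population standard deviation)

Answer: z = -2.3615, reject H₀

Derivation:
Standard error: SE = σ/√n = 31/√89 = 3.2860
z-statistic: z = (x̄ - μ₀)/SE = (78.24 - 86)/3.2860 = -2.3615
Critical value: ±1.645
p-value = 0.0182
Decision: reject H₀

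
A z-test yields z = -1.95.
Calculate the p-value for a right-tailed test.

For z = -1.95:
p = P(Z > -1.95) = 1 - Φ(-1.95) = 0.9744

Answer: p-value ≈ 0.9744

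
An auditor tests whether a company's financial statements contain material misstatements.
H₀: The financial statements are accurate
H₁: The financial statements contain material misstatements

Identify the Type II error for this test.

A Type I error (probability α) occurs when we reject a true H₀.
A Type II error (probability β) occurs when we fail to reject a false H₀.

Answer: Failing to detect material misstatements that are actually present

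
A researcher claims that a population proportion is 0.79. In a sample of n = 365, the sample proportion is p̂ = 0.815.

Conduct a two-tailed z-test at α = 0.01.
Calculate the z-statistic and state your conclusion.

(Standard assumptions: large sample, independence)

H₀: p = 0.79, H₁: p ≠ 0.79
Standard error: SE = √(p₀(1-p₀)/n) = √(0.79×0.21/365) = 0.021319
z-statistic: z = (p̂ - p₀)/SE = (0.815 - 0.79)/0.021319 = 1.1727
Critical value: z_0.005 = ±2.576
p-value = 0.2409
Decision: fail to reject H₀ at α = 0.01

Answer: z = 1.1727, fail to reject H₀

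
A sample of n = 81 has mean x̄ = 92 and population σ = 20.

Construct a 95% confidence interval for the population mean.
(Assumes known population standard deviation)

Confidence level: 95%, α = 0.05
z_0.025 = 1.960
SE = σ/√n = 20/√81 = 2.2222
Margin of error = 1.960 × 2.2222 = 4.3555
CI: x̄ ± margin = 92 ± 4.3555
CI: (87.6445, 96.3555)

Answer: (87.6445, 96.3555)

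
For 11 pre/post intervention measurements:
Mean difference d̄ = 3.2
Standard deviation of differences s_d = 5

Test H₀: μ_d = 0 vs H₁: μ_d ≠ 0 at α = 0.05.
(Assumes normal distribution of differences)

df = n - 1 = 10
SE = s_d/√n = 5/√11 = 1.5076
t = d̄/SE = 3.2/1.5076 = 2.1226
Critical value: t_{0.025,10} = ±2.228
p-value ≈ 0.0598
Decision: fail to reject H₀

Answer: t = 2.1226, fail to reject H₀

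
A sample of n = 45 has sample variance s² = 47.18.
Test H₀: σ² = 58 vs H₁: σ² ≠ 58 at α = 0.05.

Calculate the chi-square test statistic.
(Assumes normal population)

df = n - 1 = 44
χ² = (n-1)s²/σ₀² = 44×47.18/58 = 35.7917
Critical values: χ²_{0.975,44} = 27.575, χ²_{0.025,44} = 64.201
Rejection region: χ² < 27.575 or χ² > 64.201
Decision: fail to reject H₀

Answer: χ² = 35.7917, fail to reject H₀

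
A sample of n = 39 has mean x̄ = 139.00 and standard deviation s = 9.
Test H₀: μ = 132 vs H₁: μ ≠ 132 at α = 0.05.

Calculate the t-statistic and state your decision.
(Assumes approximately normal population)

Answer: t = 4.8571, reject H₀

Derivation:
df = n - 1 = 38
SE = s/√n = 9/√39 = 1.4412
t = (x̄ - μ₀)/SE = (139.00 - 132)/1.4412 = 4.8571
Critical value: t_{0.025,38} = ±2.024
p-value < 0.0001
Decision: reject H₀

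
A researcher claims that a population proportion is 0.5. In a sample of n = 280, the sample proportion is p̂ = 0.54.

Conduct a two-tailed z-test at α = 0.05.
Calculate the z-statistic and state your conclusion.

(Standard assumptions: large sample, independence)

Answer: z = 1.3386, fail to reject H₀

Derivation:
H₀: p = 0.5, H₁: p ≠ 0.5
Standard error: SE = √(p₀(1-p₀)/n) = √(0.5×0.5/280) = 0.029881
z-statistic: z = (p̂ - p₀)/SE = (0.54 - 0.5)/0.029881 = 1.3386
Critical value: z_0.025 = ±1.960
p-value = 0.1807
Decision: fail to reject H₀ at α = 0.05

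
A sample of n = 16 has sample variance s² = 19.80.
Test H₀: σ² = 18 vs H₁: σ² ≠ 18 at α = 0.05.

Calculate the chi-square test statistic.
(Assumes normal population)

df = n - 1 = 15
χ² = (n-1)s²/σ₀² = 15×19.80/18 = 16.5000
Critical values: χ²_{0.975,15} = 6.262, χ²_{0.025,15} = 27.488
Rejection region: χ² < 6.262 or χ² > 27.488
Decision: fail to reject H₀

Answer: χ² = 16.5000, fail to reject H₀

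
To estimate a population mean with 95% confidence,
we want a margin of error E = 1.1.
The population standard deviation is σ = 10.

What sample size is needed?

Answer: n = 318

Derivation:
z_0.025 = 1.960
n = (z×σ/E)² = (1.960×10/1.1)²
n = 317.4876
Round up: n = 318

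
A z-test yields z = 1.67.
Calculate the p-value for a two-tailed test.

For z = 1.67:
p = 2×P(Z > |1.67|) = 2×(1 - Φ(1.67)) = 0.0949

Answer: p-value ≈ 0.0949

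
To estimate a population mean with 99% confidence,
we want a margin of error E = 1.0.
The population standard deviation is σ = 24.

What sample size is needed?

Answer: n = 3823

Derivation:
z_0.005 = 2.576
n = (z×σ/E)² = (2.576×24/1.0)²
n = 3822.2070
Round up: n = 3823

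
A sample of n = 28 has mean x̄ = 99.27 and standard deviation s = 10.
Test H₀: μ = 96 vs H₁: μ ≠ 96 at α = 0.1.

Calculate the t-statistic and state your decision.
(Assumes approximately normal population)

df = n - 1 = 27
SE = s/√n = 10/√28 = 1.8898
t = (x̄ - μ₀)/SE = (99.27 - 96)/1.8898 = 1.7303
Critical value: t_{0.05,27} = ±1.703
p-value ≈ 0.0950
Decision: reject H₀

Answer: t = 1.7303, reject H₀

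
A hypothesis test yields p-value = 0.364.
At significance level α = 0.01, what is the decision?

Answer: fail to reject H₀

Derivation:
Compare p-value to α:
0.364 ≥ 0.01
Decision: fail to reject H₀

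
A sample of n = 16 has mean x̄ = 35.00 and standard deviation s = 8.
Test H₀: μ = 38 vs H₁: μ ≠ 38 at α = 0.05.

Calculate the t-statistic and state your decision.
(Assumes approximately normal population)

Answer: t = -1.5000, fail to reject H₀

Derivation:
df = n - 1 = 15
SE = s/√n = 8/√16 = 2.0000
t = (x̄ - μ₀)/SE = (35.00 - 38)/2.0000 = -1.5000
Critical value: t_{0.025,15} = ±2.131
p-value ≈ 0.1544
Decision: fail to reject H₀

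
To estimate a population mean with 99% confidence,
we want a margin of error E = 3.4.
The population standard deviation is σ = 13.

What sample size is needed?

Answer: n = 98

Derivation:
z_0.005 = 2.576
n = (z×σ/E)² = (2.576×13/3.4)²
n = 97.0109
Round up: n = 98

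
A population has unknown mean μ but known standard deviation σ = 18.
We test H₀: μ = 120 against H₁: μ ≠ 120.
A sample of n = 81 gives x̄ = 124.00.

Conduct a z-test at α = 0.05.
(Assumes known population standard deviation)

Standard error: SE = σ/√n = 18/√81 = 2.0000
z-statistic: z = (x̄ - μ₀)/SE = (124.00 - 120)/2.0000 = 2.0000
Critical value: ±1.960
p-value = 0.0455
Decision: reject H₀

Answer: z = 2.0000, reject H₀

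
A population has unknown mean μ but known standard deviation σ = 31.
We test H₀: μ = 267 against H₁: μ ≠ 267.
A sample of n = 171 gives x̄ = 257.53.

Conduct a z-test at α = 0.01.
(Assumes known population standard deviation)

Standard error: SE = σ/√n = 31/√171 = 2.3706
z-statistic: z = (x̄ - μ₀)/SE = (257.53 - 267)/2.3706 = -3.9948
Critical value: ±2.576
p-value = 0.0001
Decision: reject H₀

Answer: z = -3.9948, reject H₀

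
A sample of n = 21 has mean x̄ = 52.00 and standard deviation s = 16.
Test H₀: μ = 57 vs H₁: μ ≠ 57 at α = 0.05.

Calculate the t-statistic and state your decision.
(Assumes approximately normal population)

df = n - 1 = 20
SE = s/√n = 16/√21 = 3.4915
t = (x̄ - μ₀)/SE = (52.00 - 57)/3.4915 = -1.4320
Critical value: t_{0.025,20} = ±2.086
p-value ≈ 0.1676
Decision: fail to reject H₀

Answer: t = -1.4320, fail to reject H₀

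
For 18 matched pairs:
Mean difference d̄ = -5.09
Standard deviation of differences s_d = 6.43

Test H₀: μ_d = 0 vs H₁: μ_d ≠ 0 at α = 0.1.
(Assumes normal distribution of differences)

Answer: t = -3.3584, reject H₀

Derivation:
df = n - 1 = 17
SE = s_d/√n = 6.43/√18 = 1.5156
t = d̄/SE = -5.09/1.5156 = -3.3584
Critical value: t_{0.05,17} = ±1.740
p-value ≈ 0.0037
Decision: reject H₀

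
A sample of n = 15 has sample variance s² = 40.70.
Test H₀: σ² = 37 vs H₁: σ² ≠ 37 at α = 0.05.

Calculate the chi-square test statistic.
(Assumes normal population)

Answer: χ² = 15.4000, fail to reject H₀

Derivation:
df = n - 1 = 14
χ² = (n-1)s²/σ₀² = 14×40.70/37 = 15.4000
Critical values: χ²_{0.975,14} = 5.629, χ²_{0.025,14} = 26.119
Rejection region: χ² < 5.629 or χ² > 26.119
Decision: fail to reject H₀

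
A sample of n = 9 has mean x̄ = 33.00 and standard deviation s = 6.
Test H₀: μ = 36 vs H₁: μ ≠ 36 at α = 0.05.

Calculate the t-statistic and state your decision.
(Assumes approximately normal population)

Answer: t = -1.5000, fail to reject H₀

Derivation:
df = n - 1 = 8
SE = s/√n = 6/√9 = 2.0000
t = (x̄ - μ₀)/SE = (33.00 - 36)/2.0000 = -1.5000
Critical value: t_{0.025,8} = ±2.306
p-value ≈ 0.1720
Decision: fail to reject H₀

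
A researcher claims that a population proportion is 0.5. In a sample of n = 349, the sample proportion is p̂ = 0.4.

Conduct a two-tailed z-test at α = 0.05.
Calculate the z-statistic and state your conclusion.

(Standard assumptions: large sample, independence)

Answer: z = -3.7364, reject H₀

Derivation:
H₀: p = 0.5, H₁: p ≠ 0.5
Standard error: SE = √(p₀(1-p₀)/n) = √(0.5×0.5/349) = 0.026764
z-statistic: z = (p̂ - p₀)/SE = (0.4 - 0.5)/0.026764 = -3.7364
Critical value: z_0.025 = ±1.960
p-value = 0.0002
Decision: reject H₀ at α = 0.05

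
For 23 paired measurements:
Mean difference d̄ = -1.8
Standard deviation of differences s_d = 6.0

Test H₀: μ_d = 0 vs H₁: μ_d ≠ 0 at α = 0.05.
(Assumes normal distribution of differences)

df = n - 1 = 22
SE = s_d/√n = 6.0/√23 = 1.2511
t = d̄/SE = -1.8/1.2511 = -1.4387
Critical value: t_{0.025,22} = ±2.074
p-value ≈ 0.1643
Decision: fail to reject H₀

Answer: t = -1.4387, fail to reject H₀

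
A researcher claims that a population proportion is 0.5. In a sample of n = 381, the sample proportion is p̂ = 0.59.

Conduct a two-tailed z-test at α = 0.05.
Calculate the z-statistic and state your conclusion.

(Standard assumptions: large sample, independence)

H₀: p = 0.5, H₁: p ≠ 0.5
Standard error: SE = √(p₀(1-p₀)/n) = √(0.5×0.5/381) = 0.025616
z-statistic: z = (p̂ - p₀)/SE = (0.59 - 0.5)/0.025616 = 3.5134
Critical value: z_0.025 = ±1.960
p-value = 0.0004
Decision: reject H₀ at α = 0.05

Answer: z = 3.5134, reject H₀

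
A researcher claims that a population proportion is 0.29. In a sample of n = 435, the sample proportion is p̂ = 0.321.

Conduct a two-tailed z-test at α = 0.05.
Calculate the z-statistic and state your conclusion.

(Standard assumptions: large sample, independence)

H₀: p = 0.29, H₁: p ≠ 0.29
Standard error: SE = √(p₀(1-p₀)/n) = √(0.29×0.71/435) = 0.021756
z-statistic: z = (p̂ - p₀)/SE = (0.321 - 0.29)/0.021756 = 1.4249
Critical value: z_0.025 = ±1.960
p-value = 0.1542
Decision: fail to reject H₀ at α = 0.05

Answer: z = 1.4249, fail to reject H₀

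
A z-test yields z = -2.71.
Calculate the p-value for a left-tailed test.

For z = -2.71:
p = P(Z < -2.71) = Φ(-2.71) = 0.0034

Answer: p-value ≈ 0.0034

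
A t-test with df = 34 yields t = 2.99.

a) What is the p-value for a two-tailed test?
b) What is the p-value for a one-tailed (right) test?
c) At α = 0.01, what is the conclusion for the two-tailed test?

Answer: a) 0.0052, b) 0.0026, c) reject H₀

Derivation:
Using t-distribution with df = 34:
a) Two-tailed: p = 2×P(T > 2.99) = 0.0052
b) One-tailed: p = P(T > 2.99) = 0.0026
c) 0.0052 < 0.01, reject H₀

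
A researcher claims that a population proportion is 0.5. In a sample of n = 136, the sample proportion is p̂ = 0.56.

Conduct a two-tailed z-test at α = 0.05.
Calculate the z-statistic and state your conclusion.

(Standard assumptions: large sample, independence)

Answer: z = 1.3994, fail to reject H₀

Derivation:
H₀: p = 0.5, H₁: p ≠ 0.5
Standard error: SE = √(p₀(1-p₀)/n) = √(0.5×0.5/136) = 0.042875
z-statistic: z = (p̂ - p₀)/SE = (0.56 - 0.5)/0.042875 = 1.3994
Critical value: z_0.025 = ±1.960
p-value = 0.1617
Decision: fail to reject H₀ at α = 0.05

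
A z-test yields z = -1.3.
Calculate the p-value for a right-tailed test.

Answer: p-value ≈ 0.9032

Derivation:
For z = -1.3:
p = P(Z > -1.3) = 1 - Φ(-1.3) = 0.9032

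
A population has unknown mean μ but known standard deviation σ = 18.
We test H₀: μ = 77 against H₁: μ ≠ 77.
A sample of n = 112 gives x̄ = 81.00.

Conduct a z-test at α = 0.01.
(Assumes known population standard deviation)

Standard error: SE = σ/√n = 18/√112 = 1.7008
z-statistic: z = (x̄ - μ₀)/SE = (81.00 - 77)/1.7008 = 2.3518
Critical value: ±2.576
p-value = 0.0187
Decision: fail to reject H₀

Answer: z = 2.3518, fail to reject H₀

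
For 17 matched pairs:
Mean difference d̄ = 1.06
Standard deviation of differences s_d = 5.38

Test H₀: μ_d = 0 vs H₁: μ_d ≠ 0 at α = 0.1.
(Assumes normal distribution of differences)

Answer: t = 0.8124, fail to reject H₀

Derivation:
df = n - 1 = 16
SE = s_d/√n = 5.38/√17 = 1.3048
t = d̄/SE = 1.06/1.3048 = 0.8124
Critical value: t_{0.05,16} = ±1.746
p-value ≈ 0.4285
Decision: fail to reject H₀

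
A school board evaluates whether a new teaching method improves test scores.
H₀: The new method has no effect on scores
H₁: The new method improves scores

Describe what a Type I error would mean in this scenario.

A Type I error (probability α) occurs when we reject a true H₀.
A Type II error (probability β) occurs when we fail to reject a false H₀.

Answer: Concluding the new method improves scores when it actually doesn't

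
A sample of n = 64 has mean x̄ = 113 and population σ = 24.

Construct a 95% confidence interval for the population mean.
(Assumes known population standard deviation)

Answer: (107.1200, 118.8800)

Derivation:
Confidence level: 95%, α = 0.05
z_0.025 = 1.960
SE = σ/√n = 24/√64 = 3.0000
Margin of error = 1.960 × 3.0000 = 5.8800
CI: x̄ ± margin = 113 ± 5.8800
CI: (107.1200, 118.8800)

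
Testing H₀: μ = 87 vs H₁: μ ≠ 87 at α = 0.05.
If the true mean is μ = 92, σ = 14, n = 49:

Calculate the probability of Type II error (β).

SE = σ/√n = 14/√49 = 2.0000
Critical values: μ₀ ± z_0.025×SE = 87 ± 1.960×2.0000
Acceptance region: (83.0800, 90.9200)
Under H₁ (μ = 92): z_high = (90.9200 - 92)/2.0000 = -0.5400, z_low = (83.0800 - 92)/2.0000 = -4.4600
β = P(not reject | H₁) = Φ(-0.5400) - Φ(-4.4600) ≈ 0.2946

Answer: β ≈ 0.2946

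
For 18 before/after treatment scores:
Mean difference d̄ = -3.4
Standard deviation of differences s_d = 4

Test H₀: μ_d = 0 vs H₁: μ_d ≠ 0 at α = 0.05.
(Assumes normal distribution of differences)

df = n - 1 = 17
SE = s_d/√n = 4/√18 = 0.9428
t = d̄/SE = -3.4/0.9428 = -3.6063
Critical value: t_{0.025,17} = ±2.110
p-value ≈ 0.0022
Decision: reject H₀

Answer: t = -3.6063, reject H₀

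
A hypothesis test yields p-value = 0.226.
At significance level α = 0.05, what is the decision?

Compare p-value to α:
0.226 ≥ 0.05
Decision: fail to reject H₀

Answer: fail to reject H₀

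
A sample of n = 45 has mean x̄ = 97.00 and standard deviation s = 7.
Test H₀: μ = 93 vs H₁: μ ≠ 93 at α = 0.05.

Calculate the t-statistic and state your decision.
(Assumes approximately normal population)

Answer: t = 3.8333, reject H₀

Derivation:
df = n - 1 = 44
SE = s/√n = 7/√45 = 1.0435
t = (x̄ - μ₀)/SE = (97.00 - 93)/1.0435 = 3.8333
Critical value: t_{0.025,44} = ±2.015
p-value ≈ 0.0004
Decision: reject H₀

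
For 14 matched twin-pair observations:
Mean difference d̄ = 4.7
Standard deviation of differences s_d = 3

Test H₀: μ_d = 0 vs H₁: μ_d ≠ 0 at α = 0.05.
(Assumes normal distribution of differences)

Answer: t = 5.8618, reject H₀

Derivation:
df = n - 1 = 13
SE = s_d/√n = 3/√14 = 0.8018
t = d̄/SE = 4.7/0.8018 = 5.8618
Critical value: t_{0.025,13} = ±2.160
p-value ≈ 0.0001
Decision: reject H₀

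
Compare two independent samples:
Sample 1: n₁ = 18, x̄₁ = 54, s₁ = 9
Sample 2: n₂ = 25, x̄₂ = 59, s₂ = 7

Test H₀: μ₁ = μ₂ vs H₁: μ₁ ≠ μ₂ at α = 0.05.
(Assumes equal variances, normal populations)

Pooled variance: s²_p = [17×9² + 24×7²]/(41) = 62.2683
s_p = 7.8910
SE = s_p×√(1/n₁ + 1/n₂) = 7.8910×√(1/18 + 1/25) = 2.4393
t = (x̄₁ - x̄₂)/SE = (54 - 59)/2.4393 = -2.0498
df = 41, t-critical = ±2.020
Decision: reject H₀

Answer: t = -2.0498, reject H₀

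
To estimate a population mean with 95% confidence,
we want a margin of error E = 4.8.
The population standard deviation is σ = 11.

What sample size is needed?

Answer: n = 21

Derivation:
z_0.025 = 1.960
n = (z×σ/E)² = (1.960×11/4.8)²
n = 20.1751
Round up: n = 21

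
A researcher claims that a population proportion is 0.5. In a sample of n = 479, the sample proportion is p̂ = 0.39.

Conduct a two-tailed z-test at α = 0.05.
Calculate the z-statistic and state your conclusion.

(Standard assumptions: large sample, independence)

H₀: p = 0.5, H₁: p ≠ 0.5
Standard error: SE = √(p₀(1-p₀)/n) = √(0.5×0.5/479) = 0.022846
z-statistic: z = (p̂ - p₀)/SE = (0.39 - 0.5)/0.022846 = -4.8148
Critical value: z_0.025 = ±1.960
p-value < 0.0001
Decision: reject H₀ at α = 0.05

Answer: z = -4.8148, reject H₀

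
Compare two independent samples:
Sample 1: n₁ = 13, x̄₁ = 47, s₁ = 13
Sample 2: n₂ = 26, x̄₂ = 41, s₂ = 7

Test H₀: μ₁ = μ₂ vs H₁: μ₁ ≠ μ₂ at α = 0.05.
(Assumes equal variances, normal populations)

Pooled variance: s²_p = [12×13² + 25×7²]/(37) = 87.9189
s_p = 9.3765
SE = s_p×√(1/n₁ + 1/n₂) = 9.3765×√(1/13 + 1/26) = 3.1850
t = (x̄₁ - x̄₂)/SE = (47 - 41)/3.1850 = 1.8838
df = 37, t-critical = ±2.026
Decision: fail to reject H₀

Answer: t = 1.8838, fail to reject H₀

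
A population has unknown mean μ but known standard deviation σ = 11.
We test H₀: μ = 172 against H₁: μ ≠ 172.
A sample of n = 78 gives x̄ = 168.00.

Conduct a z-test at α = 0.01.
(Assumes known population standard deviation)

Answer: z = -3.2116, reject H₀

Derivation:
Standard error: SE = σ/√n = 11/√78 = 1.2455
z-statistic: z = (x̄ - μ₀)/SE = (168.00 - 172)/1.2455 = -3.2116
Critical value: ±2.576
p-value = 0.0013
Decision: reject H₀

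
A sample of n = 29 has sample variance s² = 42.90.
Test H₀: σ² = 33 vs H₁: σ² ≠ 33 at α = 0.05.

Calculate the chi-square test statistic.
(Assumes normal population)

Answer: χ² = 36.4000, fail to reject H₀

Derivation:
df = n - 1 = 28
χ² = (n-1)s²/σ₀² = 28×42.90/33 = 36.4000
Critical values: χ²_{0.975,28} = 15.308, χ²_{0.025,28} = 44.461
Rejection region: χ² < 15.308 or χ² > 44.461
Decision: fail to reject H₀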